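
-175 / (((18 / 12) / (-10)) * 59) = 3500 / 177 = 19.77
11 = 11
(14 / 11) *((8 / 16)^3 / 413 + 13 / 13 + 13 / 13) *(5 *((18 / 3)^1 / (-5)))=-19827 / 1298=-15.28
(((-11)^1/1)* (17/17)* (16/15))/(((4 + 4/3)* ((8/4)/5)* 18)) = -11/36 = -0.31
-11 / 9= -1.22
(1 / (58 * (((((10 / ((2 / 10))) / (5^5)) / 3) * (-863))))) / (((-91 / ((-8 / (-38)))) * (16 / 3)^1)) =0.00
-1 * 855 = -855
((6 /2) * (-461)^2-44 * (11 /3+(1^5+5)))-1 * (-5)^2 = 1911338 /3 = 637112.67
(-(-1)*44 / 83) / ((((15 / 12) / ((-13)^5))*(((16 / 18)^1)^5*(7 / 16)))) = -241169283927 / 371840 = -648583.49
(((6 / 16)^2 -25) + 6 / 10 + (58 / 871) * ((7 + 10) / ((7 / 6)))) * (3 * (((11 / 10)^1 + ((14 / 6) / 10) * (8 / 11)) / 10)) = -19038476329 / 2146144000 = -8.87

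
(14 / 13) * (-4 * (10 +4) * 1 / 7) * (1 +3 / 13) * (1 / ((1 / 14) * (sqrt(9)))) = -25088 / 507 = -49.48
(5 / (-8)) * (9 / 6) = -15 / 16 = -0.94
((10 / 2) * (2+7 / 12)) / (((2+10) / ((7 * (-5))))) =-5425 / 144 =-37.67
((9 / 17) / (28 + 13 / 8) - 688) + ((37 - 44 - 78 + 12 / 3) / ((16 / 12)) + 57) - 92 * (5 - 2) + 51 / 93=-161067043 / 166532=-967.18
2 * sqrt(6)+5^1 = 2 * sqrt(6)+5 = 9.90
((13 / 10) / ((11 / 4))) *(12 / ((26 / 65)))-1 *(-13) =299 / 11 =27.18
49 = 49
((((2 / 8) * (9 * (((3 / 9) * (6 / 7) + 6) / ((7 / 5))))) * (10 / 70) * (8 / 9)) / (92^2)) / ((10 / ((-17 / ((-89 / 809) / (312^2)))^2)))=4928854022579874816 / 1437241687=3429384262.34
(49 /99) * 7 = 343 /99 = 3.46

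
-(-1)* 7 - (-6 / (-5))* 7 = -7 / 5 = -1.40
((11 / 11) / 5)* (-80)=-16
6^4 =1296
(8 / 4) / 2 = 1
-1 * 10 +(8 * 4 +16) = 38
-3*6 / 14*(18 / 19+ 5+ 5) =-1872 / 133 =-14.08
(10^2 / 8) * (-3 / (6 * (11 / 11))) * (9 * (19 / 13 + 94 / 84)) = -105675 / 728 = -145.16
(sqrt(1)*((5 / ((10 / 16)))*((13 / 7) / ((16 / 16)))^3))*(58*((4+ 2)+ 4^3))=10194080 / 49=208042.45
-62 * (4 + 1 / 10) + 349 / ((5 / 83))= 27696 / 5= 5539.20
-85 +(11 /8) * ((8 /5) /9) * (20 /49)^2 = -84.96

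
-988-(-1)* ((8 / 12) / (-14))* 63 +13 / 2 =-1969 / 2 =-984.50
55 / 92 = 0.60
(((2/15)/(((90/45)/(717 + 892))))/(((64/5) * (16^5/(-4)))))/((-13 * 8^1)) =1609/5234491392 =0.00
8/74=4/37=0.11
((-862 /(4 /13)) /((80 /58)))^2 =26402025169 /6400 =4125316.43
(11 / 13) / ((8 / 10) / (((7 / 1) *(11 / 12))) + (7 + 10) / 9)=38115 / 90701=0.42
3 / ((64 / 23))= 69 / 64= 1.08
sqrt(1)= 1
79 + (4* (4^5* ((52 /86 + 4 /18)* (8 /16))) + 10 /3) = 687223 /387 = 1775.77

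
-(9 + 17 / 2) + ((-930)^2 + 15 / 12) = 3459535 / 4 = 864883.75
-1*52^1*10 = -520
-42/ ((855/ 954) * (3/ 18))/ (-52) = 6678/ 1235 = 5.41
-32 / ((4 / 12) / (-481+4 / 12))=46144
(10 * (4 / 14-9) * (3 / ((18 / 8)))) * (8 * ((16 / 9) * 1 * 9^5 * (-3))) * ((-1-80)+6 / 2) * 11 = -1758154844160 / 7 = -251164977737.14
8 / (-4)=-2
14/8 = 7/4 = 1.75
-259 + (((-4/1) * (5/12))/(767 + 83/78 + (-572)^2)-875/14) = -16448108083/51160522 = -321.50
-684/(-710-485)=684/1195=0.57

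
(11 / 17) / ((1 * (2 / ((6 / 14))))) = 0.14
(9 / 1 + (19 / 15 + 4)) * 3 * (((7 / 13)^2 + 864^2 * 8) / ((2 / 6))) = 647946615522 / 845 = 766800728.43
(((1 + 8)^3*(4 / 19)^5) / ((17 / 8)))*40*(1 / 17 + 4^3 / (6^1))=43555553280 / 715592611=60.87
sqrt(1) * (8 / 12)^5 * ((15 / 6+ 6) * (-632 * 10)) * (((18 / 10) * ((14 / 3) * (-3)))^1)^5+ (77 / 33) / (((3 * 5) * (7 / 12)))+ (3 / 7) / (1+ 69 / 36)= 6605105590482032 / 91875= 71892305746.74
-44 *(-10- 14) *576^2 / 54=6488064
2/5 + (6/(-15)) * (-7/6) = 13/15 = 0.87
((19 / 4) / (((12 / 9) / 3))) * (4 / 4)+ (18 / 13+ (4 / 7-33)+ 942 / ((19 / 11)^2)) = 155258113 / 525616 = 295.38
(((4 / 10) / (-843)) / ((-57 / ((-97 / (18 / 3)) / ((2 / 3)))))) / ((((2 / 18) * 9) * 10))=-97 / 4805100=-0.00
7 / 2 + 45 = 97 / 2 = 48.50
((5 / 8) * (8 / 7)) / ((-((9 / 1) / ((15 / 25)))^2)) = -1 / 315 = -0.00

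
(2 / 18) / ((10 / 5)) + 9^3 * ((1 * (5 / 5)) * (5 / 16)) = 32813 / 144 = 227.87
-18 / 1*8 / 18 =-8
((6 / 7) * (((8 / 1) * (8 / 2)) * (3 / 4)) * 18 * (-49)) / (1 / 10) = -181440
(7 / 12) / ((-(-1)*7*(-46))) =-1 / 552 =-0.00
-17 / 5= -3.40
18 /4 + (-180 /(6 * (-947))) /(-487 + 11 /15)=31082931 /6907418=4.50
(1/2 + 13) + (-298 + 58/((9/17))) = -174.94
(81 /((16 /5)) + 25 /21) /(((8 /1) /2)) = 8905 /1344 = 6.63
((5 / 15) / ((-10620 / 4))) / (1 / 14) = -14 / 7965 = -0.00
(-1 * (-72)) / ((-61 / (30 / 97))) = -2160 / 5917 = -0.37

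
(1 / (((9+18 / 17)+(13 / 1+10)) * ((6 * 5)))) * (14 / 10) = 119 / 84300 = 0.00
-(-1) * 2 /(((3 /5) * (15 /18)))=4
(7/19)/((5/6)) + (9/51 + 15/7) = 31218/11305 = 2.76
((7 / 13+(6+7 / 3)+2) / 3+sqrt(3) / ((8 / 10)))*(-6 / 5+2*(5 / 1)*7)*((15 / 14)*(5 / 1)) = 3225*sqrt(3) / 7+364640 / 273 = 2133.66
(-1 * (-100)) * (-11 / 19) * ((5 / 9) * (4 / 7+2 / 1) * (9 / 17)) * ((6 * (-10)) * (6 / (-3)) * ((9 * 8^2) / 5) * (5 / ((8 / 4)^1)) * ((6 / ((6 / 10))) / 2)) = -7566209.64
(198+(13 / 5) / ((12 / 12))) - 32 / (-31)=31253 / 155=201.63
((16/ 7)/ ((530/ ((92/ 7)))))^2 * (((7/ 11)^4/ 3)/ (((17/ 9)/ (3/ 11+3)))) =0.00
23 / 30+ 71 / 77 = 3901 / 2310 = 1.69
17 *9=153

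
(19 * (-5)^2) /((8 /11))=653.12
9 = 9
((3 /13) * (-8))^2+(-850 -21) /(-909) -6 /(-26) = 706234 /153621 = 4.60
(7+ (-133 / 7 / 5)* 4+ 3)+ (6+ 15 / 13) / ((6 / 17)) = 1959 / 130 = 15.07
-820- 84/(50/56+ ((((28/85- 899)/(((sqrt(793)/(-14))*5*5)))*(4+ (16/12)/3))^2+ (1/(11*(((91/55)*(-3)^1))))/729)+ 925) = -52034465185434620620/63455766349498891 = -820.01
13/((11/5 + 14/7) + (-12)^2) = 5/57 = 0.09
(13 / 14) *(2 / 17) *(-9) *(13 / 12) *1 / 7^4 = -507 / 1142876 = -0.00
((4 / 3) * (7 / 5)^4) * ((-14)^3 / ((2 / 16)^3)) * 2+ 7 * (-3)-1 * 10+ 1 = -26985913274 / 1875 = -14392487.08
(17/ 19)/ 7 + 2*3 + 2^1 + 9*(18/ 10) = 16178/ 665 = 24.33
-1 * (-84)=84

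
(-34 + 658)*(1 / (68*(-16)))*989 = -38571 / 68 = -567.22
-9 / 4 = -2.25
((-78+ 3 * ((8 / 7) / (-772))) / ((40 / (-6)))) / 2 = 39519 / 6755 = 5.85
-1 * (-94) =94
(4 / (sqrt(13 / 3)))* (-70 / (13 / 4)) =-41.39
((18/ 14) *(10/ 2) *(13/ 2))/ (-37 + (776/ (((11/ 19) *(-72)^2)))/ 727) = -1515751380/ 1342139603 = -1.13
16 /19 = 0.84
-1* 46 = -46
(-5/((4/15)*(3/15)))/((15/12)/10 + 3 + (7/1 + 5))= -750/121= -6.20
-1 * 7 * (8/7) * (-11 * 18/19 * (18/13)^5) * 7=20951529984/7054567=2969.92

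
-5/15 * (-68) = 68/3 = 22.67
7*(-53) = -371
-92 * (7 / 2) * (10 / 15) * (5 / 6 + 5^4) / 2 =-604555 / 9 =-67172.78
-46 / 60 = -23 / 30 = -0.77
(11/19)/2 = 11/38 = 0.29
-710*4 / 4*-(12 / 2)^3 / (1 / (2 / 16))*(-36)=-690120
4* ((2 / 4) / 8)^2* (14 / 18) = 7 / 576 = 0.01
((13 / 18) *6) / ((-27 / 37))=-481 / 81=-5.94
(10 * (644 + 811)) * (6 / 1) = 87300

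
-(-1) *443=443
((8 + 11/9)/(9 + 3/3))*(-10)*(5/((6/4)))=-830/27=-30.74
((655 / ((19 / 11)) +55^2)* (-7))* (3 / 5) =-271656 / 19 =-14297.68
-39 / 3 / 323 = -13 / 323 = -0.04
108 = 108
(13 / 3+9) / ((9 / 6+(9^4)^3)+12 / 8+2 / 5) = 100 / 2118221523633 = 0.00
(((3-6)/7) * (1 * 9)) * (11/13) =-297/91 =-3.26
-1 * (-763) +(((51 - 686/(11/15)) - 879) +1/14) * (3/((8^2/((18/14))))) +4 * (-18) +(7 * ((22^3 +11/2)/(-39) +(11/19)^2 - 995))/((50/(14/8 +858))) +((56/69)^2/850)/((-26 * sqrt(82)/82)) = -14945418382267/98313600 - 784 * sqrt(82)/26304525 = -152017.81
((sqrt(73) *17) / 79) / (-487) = -17 *sqrt(73) / 38473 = -0.00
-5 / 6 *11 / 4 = -55 / 24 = -2.29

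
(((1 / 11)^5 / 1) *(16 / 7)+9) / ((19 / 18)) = 182632122 / 21419783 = 8.53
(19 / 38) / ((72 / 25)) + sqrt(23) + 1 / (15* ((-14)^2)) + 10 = sqrt(23) + 358937 / 35280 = 14.97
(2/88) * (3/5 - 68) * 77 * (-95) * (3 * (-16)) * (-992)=533549184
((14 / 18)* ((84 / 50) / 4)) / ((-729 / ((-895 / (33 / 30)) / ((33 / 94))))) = 824474 / 793881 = 1.04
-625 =-625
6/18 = 1/3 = 0.33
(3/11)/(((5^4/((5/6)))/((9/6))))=3/5500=0.00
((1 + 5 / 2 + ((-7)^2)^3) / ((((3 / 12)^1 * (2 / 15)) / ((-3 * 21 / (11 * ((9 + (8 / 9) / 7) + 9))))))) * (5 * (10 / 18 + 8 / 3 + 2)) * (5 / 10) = -365787505125 / 25124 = -14559286.15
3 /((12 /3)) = 3 /4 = 0.75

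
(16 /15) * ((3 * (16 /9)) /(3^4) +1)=4144 /3645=1.14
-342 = -342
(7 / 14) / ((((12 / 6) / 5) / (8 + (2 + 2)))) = 15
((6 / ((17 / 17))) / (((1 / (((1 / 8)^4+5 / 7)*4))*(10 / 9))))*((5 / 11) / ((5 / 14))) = 553149 / 28160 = 19.64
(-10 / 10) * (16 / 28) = -4 / 7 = -0.57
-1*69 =-69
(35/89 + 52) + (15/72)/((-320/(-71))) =7168687/136704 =52.44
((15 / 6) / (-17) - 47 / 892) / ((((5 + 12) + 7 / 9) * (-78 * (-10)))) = -699 / 48524800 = -0.00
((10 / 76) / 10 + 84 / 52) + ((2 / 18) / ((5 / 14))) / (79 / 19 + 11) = 2639431 / 1600560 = 1.65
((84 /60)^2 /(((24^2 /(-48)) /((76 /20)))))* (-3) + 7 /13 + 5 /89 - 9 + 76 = 40180667 /578500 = 69.46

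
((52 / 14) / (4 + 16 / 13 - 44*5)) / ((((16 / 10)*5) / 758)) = -64051 / 39088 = -1.64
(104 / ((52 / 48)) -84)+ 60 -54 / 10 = 333 / 5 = 66.60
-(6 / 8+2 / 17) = -59 / 68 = -0.87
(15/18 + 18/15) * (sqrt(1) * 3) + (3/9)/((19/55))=4027/570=7.06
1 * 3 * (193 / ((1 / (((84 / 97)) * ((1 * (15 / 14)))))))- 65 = 472.22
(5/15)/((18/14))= 7/27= 0.26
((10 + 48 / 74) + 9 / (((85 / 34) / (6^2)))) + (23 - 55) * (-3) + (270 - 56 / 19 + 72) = 2022184 / 3515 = 575.30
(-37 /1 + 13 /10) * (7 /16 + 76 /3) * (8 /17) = -8659 /20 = -432.95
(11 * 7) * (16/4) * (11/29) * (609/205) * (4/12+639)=45487288/205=221889.21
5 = 5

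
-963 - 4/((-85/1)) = -81851/85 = -962.95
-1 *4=-4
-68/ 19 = -3.58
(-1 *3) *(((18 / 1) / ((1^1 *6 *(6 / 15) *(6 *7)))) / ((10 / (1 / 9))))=-0.01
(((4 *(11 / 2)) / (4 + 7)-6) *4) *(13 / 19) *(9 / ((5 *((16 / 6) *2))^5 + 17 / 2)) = -909792 / 124518478489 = -0.00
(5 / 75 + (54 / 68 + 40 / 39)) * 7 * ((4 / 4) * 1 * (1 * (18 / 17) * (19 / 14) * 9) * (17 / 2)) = 6416091 / 4420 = 1451.60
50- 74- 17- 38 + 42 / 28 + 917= 1679 / 2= 839.50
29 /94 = 0.31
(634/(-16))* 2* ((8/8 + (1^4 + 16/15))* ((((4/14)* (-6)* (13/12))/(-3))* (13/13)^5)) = -94783/630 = -150.45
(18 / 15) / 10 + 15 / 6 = 131 / 50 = 2.62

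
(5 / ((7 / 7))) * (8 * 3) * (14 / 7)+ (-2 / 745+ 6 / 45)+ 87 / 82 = 44203189 / 183270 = 241.19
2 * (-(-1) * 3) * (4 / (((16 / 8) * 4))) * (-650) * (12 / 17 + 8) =-288600 / 17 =-16976.47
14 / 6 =7 / 3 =2.33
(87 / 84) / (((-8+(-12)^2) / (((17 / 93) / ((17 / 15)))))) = 145 / 118048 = 0.00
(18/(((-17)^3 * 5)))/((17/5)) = -0.00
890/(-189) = -890/189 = -4.71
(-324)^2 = 104976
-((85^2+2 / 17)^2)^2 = -227601635264504981041 / 83521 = -2725082736850672.06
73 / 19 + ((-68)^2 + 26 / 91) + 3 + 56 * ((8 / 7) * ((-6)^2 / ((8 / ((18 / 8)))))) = 5279.13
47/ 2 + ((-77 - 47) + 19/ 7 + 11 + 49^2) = 32399/ 14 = 2314.21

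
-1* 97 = -97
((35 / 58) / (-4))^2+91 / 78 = 192059 / 161472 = 1.19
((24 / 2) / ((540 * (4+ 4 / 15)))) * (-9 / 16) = -3 / 1024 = -0.00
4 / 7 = 0.57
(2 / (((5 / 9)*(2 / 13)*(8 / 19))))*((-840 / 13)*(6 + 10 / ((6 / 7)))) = -63441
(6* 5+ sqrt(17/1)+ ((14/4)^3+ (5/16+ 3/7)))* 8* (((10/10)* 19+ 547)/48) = 7333.40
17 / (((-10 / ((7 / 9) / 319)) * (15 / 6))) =-119 / 71775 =-0.00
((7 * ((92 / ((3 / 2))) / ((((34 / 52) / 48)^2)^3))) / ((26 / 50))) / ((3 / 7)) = 7278729199707016396800 / 24137569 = 301551875406633.39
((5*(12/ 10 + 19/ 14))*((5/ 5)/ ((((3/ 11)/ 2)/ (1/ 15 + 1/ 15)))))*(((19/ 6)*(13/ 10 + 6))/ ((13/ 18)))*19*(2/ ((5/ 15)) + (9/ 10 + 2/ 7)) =26100195671/ 477750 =54631.49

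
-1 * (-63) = 63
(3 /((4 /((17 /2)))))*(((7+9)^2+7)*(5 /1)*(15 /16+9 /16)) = 201195 /16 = 12574.69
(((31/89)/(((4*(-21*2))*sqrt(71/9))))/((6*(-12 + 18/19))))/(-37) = -589*sqrt(71)/16497139680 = -0.00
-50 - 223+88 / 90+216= -2521 / 45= -56.02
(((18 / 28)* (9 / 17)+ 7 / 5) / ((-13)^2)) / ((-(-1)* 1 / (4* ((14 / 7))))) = 8284 / 100555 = 0.08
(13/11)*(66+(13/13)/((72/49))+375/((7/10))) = 3946891/5544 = 711.92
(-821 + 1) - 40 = -860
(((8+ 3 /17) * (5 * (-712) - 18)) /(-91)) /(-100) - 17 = -1563621 /77350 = -20.21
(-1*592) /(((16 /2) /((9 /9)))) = -74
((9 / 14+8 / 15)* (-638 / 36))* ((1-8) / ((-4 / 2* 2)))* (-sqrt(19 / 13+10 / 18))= 6061* sqrt(767) / 3240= 51.81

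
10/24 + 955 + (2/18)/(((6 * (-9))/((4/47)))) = 955.42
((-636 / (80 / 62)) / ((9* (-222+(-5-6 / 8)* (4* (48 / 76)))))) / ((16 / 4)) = 31217 / 539280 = 0.06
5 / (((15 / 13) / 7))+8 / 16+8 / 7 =1343 / 42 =31.98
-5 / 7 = -0.71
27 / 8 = 3.38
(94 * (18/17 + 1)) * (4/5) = 2632/17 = 154.82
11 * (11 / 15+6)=74.07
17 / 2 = 8.50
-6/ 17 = -0.35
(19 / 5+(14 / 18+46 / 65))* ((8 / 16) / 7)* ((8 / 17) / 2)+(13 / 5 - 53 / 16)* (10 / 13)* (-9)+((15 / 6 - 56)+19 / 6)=-25235053 / 556920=-45.31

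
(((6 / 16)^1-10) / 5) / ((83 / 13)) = -1001 / 3320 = -0.30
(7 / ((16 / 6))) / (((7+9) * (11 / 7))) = 147 / 1408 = 0.10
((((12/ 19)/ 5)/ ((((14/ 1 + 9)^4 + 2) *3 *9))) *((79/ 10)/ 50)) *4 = 316/ 29908220625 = 0.00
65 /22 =2.95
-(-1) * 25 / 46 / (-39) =-25 / 1794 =-0.01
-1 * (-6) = 6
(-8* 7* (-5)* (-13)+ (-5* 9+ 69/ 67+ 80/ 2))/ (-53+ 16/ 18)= 313902/ 4489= 69.93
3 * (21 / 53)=63 / 53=1.19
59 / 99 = 0.60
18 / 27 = 2 / 3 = 0.67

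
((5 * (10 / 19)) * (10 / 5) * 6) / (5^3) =24 / 95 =0.25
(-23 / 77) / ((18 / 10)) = -115 / 693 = -0.17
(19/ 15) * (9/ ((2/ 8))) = 228/ 5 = 45.60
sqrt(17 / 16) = sqrt(17) / 4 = 1.03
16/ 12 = 4/ 3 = 1.33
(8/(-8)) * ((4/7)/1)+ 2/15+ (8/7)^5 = 381074/252105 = 1.51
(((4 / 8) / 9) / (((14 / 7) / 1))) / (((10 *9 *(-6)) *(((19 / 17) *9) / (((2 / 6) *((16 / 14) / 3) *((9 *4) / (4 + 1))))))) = -34 / 7271775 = -0.00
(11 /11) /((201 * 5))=1 /1005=0.00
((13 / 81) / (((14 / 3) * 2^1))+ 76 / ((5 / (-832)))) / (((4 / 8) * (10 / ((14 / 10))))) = -47803327 / 13500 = -3540.99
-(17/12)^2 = -289/144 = -2.01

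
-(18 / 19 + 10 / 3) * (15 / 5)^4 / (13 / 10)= -65880 / 247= -266.72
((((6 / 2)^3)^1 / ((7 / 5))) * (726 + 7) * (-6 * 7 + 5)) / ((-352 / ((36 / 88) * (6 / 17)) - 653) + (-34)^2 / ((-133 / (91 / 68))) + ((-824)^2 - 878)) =-1878264855 / 2423908634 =-0.77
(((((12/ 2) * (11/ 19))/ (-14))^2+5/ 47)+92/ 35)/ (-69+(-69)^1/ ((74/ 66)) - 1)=-430120856/ 20231705305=-0.02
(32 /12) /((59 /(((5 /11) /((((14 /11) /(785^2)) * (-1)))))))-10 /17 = -209528890 /21063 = -9947.72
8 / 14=4 / 7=0.57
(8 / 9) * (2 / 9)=16 / 81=0.20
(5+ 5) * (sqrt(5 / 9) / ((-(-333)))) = 10 * sqrt(5) / 999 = 0.02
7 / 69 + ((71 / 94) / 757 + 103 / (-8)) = -250847933 / 19639608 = -12.77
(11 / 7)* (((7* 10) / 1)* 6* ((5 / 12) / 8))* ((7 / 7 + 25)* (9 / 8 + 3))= 117975 / 32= 3686.72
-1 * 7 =-7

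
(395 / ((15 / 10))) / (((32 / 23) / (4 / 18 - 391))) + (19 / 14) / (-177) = -13196154653 / 178416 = -73962.84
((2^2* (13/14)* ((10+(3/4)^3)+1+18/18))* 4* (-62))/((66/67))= -7155265/616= -11615.69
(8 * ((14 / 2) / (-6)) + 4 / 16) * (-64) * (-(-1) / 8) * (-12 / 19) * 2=-1744 / 19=-91.79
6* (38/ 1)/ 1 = 228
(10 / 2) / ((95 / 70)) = 70 / 19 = 3.68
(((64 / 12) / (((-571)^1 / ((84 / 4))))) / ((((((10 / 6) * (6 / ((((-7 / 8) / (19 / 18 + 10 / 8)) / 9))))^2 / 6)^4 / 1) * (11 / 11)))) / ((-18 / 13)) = 4721372019 / 257211772910278482200000000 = 0.00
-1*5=-5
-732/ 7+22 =-578/ 7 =-82.57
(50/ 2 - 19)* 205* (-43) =-52890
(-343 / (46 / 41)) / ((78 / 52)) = -14063 / 69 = -203.81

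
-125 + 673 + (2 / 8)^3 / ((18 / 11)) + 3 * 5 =648587 / 1152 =563.01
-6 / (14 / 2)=-6 / 7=-0.86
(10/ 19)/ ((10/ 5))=5/ 19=0.26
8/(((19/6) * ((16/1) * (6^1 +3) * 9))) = 1/513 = 0.00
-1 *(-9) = 9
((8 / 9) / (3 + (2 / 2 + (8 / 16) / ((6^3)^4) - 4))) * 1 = 3869835264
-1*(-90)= 90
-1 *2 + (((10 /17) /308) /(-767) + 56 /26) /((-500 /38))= -83552053 /38615500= -2.16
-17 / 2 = -8.50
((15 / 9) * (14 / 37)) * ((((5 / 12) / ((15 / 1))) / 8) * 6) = 35 / 2664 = 0.01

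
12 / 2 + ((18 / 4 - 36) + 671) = 1291 / 2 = 645.50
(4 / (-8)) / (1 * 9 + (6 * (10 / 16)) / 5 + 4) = -2 / 55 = -0.04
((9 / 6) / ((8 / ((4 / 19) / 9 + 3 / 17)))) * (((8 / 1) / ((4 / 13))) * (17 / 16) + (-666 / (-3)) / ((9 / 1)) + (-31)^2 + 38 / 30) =70735007 / 1860480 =38.02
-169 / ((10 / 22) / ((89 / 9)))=-165451 / 45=-3676.69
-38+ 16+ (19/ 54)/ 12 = -14237/ 648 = -21.97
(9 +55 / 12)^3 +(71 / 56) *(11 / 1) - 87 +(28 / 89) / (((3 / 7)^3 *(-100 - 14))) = 149304218533 / 61363008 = 2433.13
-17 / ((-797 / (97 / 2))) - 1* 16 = -23855 / 1594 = -14.97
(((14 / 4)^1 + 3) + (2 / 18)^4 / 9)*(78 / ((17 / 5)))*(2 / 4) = 49896535 / 669222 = 74.56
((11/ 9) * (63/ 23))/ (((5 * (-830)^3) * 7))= -11/ 65755505000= -0.00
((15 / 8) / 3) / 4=5 / 32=0.16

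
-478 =-478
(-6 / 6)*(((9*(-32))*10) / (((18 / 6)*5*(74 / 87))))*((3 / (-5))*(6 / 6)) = -135.44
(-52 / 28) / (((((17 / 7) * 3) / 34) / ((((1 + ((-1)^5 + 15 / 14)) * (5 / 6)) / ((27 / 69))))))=-7475 / 378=-19.78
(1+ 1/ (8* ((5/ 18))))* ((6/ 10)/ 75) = 29/ 2500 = 0.01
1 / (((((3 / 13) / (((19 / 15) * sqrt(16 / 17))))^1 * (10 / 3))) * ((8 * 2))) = 247 * sqrt(17) / 10200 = 0.10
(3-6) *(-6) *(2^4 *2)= 576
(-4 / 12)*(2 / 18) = -1 / 27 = -0.04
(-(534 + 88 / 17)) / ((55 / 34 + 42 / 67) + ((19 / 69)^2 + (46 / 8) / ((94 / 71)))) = -1099361900592 / 13586484095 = -80.92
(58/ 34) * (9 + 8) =29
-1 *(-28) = 28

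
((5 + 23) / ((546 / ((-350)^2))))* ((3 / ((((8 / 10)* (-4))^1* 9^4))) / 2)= -153125 / 341172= -0.45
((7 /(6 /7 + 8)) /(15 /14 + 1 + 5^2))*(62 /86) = 343 /16297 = 0.02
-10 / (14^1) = -5 / 7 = -0.71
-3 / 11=-0.27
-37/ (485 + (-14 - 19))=-37/ 452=-0.08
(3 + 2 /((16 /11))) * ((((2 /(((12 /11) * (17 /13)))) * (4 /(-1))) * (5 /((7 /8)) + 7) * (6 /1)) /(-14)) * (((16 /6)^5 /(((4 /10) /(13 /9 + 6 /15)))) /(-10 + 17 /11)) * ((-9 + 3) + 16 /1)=-2379725004800 /24203529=-98321.41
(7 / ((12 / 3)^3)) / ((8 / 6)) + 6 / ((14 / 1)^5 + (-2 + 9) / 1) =3765329 / 45894912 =0.08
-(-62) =62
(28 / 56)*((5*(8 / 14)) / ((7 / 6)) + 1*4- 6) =11 / 49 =0.22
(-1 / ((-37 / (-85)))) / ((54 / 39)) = -1.66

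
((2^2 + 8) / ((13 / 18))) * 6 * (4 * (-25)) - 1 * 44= -10013.23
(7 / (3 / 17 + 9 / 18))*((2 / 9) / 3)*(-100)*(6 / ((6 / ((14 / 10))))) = -66640 / 621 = -107.31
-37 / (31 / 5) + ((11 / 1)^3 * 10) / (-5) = -2667.97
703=703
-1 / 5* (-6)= 6 / 5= 1.20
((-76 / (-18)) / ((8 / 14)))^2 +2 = 18337 / 324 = 56.60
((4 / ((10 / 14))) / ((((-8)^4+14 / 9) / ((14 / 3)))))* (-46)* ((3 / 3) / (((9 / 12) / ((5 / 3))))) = -36064 / 55317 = -0.65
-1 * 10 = -10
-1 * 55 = -55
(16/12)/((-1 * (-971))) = 4/2913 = 0.00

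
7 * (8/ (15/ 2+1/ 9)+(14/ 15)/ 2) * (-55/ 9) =-240163/ 3699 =-64.93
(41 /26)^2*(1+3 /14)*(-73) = -2086121 /9464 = -220.43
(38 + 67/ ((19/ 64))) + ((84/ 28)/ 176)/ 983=866770137/ 3287152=263.68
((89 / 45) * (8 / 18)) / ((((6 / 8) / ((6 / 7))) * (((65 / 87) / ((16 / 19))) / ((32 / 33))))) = 42287104 / 38513475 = 1.10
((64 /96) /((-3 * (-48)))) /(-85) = -1 /18360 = -0.00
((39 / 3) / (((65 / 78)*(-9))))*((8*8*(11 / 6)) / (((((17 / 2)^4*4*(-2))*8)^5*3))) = 143 / 8778739838358756648387458160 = 0.00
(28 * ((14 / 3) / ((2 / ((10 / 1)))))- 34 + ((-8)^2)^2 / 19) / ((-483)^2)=47590 / 13297473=0.00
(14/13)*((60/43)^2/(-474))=-8400/1898923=-0.00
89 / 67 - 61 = -3998 / 67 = -59.67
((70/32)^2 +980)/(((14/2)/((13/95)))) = 93639/4864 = 19.25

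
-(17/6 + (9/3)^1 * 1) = -35/6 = -5.83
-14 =-14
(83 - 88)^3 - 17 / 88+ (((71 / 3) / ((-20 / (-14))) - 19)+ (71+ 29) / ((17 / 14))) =-45.27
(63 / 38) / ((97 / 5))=315 / 3686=0.09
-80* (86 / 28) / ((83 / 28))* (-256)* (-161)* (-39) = 11059077120 / 83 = 133241893.01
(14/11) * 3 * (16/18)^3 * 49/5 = 351232/13365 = 26.28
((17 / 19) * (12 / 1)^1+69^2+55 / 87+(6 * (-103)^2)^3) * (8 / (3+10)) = 3410671875031800944 / 21489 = 158717105264637.77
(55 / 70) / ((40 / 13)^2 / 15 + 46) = 5577 / 330988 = 0.02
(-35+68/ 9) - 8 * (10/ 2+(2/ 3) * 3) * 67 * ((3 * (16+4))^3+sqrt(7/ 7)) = -7293922015/ 9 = -810435779.44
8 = 8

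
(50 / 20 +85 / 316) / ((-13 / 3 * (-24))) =0.03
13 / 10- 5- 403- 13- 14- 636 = -10697 / 10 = -1069.70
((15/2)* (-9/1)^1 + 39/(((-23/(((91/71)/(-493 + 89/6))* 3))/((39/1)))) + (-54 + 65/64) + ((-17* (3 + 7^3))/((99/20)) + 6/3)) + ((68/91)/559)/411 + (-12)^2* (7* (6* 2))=2232120507985011874915/206873884306305216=10789.76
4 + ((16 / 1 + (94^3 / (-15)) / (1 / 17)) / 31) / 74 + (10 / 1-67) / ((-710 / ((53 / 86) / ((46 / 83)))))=-785271781477 / 1932988632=-406.25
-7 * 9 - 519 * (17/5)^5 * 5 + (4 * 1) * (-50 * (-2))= -736695158/625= -1178712.25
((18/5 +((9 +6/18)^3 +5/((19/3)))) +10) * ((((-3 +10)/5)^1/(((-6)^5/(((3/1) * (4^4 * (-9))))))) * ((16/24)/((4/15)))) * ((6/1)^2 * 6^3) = 1901624704/95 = 20017102.15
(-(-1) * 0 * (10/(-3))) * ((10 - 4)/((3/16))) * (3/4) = 0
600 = 600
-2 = -2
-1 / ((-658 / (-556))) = -0.84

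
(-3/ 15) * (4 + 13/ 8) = -9/ 8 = -1.12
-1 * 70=-70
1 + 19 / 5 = 24 / 5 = 4.80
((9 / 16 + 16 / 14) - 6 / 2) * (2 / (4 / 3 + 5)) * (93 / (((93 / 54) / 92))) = -270135 / 133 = -2031.09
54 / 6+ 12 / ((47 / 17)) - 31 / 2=-203 / 94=-2.16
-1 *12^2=-144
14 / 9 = 1.56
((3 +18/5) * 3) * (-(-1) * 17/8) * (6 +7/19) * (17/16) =3461931/12160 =284.70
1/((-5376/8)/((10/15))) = -0.00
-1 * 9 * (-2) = 18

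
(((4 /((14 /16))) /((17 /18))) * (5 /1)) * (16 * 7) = 46080 /17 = 2710.59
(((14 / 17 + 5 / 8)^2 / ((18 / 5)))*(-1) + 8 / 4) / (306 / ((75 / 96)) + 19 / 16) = 11795275 / 3269914776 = 0.00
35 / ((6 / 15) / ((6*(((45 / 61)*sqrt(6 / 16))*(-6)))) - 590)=-127016859375 / 2141141340029+4323375*sqrt(6) / 4282282680058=-0.06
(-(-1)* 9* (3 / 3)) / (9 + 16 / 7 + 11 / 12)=756 / 1025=0.74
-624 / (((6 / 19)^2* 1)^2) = -1694173 / 27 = -62747.15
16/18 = 8/9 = 0.89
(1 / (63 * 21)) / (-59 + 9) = -1 / 66150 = -0.00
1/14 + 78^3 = 6643729/14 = 474552.07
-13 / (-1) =13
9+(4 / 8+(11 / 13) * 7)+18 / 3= 557 / 26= 21.42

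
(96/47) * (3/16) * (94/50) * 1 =18/25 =0.72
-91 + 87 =-4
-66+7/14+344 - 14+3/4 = 265.25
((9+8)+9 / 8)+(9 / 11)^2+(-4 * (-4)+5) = 38521 / 968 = 39.79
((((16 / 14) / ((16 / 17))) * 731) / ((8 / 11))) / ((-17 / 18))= -72369 / 56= -1292.30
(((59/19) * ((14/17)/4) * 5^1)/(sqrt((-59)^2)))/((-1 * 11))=-35/7106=-0.00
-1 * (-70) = 70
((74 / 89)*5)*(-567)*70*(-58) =851747400 / 89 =9570195.51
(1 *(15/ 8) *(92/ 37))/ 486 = 115/ 11988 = 0.01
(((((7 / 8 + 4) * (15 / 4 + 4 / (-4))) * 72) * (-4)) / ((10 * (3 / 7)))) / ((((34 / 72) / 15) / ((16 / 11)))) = -707616 / 17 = -41624.47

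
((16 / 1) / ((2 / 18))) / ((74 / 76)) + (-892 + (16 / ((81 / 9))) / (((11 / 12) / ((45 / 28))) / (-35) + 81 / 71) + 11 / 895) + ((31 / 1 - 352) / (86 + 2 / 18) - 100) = -117047408941014 / 138314235275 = -846.24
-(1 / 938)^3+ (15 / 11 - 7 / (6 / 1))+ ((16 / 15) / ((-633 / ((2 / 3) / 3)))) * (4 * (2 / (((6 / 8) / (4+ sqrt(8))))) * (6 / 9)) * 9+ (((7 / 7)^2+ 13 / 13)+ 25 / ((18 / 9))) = 11327248905444931 / 775780178148360 - 4096 * sqrt(2) / 85455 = 14.53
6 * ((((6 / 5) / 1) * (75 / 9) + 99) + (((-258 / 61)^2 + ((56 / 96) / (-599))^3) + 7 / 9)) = 176425308971736689 / 230320516054752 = 766.00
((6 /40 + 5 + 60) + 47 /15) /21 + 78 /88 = 14338 /3465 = 4.14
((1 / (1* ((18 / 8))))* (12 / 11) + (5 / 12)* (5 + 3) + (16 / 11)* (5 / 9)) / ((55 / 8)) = 3664 / 5445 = 0.67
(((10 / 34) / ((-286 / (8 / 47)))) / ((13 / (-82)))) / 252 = 0.00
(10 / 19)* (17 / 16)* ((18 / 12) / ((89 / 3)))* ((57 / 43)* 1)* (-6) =-6885 / 30616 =-0.22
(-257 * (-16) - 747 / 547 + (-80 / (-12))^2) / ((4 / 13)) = 265920889 / 19692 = 13504.01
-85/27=-3.15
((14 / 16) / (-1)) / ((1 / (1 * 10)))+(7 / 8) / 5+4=-183 / 40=-4.58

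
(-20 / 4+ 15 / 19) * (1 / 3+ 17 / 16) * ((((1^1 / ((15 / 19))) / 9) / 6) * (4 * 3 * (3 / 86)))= -67 / 1161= -0.06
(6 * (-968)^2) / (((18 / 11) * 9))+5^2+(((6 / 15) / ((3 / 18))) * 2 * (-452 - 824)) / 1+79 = 50723512 / 135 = 375729.72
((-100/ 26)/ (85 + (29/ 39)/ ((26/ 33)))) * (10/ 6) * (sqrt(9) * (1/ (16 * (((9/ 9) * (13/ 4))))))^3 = -375/ 26182832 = -0.00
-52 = -52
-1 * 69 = -69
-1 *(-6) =6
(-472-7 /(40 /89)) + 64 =-16943 /40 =-423.58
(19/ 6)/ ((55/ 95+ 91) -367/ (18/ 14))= -1083/ 66302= -0.02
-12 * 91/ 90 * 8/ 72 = -182/ 135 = -1.35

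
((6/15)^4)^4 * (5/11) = 65536/335693359375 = 0.00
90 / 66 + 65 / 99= 200 / 99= 2.02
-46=-46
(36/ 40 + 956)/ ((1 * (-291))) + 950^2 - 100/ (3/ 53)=2621124431/ 2910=900730.05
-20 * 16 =-320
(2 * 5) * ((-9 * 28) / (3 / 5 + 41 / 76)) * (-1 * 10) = 9576000 / 433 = 22115.47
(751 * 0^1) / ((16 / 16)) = 0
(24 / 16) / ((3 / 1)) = 1 / 2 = 0.50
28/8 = 7/2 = 3.50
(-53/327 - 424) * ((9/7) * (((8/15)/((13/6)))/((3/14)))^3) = -222702764032/269407125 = -826.64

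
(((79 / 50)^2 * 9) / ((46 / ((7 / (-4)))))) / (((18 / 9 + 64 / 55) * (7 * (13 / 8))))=-205953 / 8671000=-0.02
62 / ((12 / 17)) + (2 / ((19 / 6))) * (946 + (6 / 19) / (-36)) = 1484363 / 2166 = 685.30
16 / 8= 2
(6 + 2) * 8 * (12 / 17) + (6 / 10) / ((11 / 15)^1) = 8601 / 187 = 45.99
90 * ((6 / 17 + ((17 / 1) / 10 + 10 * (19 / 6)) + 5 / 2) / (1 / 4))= 221664 / 17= 13039.06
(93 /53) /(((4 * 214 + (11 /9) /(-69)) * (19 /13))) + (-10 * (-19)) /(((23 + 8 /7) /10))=7119430084841 /90463326395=78.70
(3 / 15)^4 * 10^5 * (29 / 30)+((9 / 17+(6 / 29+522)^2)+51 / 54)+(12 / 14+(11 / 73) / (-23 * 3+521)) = 8109273095313199 / 29719860156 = 272857.04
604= 604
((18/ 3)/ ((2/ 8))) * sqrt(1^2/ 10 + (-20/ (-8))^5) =237.29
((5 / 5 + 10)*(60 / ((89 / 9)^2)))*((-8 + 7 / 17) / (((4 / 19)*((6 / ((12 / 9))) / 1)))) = -7279470 / 134657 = -54.06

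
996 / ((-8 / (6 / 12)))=-249 / 4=-62.25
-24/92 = -6/23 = -0.26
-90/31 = -2.90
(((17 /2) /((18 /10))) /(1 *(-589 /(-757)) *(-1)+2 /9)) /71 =-64345 /537754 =-0.12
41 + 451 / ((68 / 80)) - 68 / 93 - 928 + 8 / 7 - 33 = -4305064 / 11067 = -389.00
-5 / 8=-0.62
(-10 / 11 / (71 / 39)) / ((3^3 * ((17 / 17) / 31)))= -4030 / 7029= -0.57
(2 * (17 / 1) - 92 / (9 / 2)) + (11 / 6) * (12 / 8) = 587 / 36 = 16.31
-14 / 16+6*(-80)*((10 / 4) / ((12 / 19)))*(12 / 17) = -182519 / 136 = -1342.05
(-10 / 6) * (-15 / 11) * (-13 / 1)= -325 / 11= -29.55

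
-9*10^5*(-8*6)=43200000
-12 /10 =-6 /5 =-1.20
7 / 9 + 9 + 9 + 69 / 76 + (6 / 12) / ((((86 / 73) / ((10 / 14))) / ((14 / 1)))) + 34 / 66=7908743 / 323532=24.45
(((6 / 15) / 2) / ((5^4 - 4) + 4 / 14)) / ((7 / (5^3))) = 25 / 4349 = 0.01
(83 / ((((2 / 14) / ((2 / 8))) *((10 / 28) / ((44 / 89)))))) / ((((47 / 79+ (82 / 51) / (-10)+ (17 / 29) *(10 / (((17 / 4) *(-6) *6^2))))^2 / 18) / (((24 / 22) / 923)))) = 9714120199809091920 / 415548013690710667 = 23.38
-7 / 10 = -0.70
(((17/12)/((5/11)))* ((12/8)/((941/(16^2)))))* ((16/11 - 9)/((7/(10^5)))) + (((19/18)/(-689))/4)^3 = -137094.28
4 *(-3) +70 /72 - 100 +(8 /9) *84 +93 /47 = -58175 /1692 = -34.38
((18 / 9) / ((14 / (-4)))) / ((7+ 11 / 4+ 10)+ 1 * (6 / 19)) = -304 / 10675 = -0.03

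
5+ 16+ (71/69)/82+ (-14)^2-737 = -2942089/5658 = -519.99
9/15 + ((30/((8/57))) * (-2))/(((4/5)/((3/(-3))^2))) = -21351/40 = -533.78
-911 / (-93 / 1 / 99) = 30063 / 31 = 969.77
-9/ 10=-0.90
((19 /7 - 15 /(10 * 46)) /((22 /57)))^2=80084601 /1658944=48.27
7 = 7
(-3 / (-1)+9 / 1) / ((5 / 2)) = 24 / 5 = 4.80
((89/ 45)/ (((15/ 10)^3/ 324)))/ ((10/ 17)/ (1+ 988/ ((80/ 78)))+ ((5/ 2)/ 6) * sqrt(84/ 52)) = -388440406016/ 940566798635+ 306141462493312 * sqrt(273)/ 14108501979525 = 358.11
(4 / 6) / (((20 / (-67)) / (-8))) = 268 / 15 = 17.87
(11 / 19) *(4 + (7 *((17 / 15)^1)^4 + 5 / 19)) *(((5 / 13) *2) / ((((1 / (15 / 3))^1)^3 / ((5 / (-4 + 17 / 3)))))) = 334596196 / 126711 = 2640.62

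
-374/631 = -0.59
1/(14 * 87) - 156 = -156.00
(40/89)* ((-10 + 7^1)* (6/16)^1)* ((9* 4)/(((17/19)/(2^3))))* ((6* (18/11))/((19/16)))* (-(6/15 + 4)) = 8957952/1513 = 5920.66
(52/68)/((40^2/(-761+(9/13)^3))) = -417797/1149200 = -0.36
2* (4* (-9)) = -72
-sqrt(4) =-2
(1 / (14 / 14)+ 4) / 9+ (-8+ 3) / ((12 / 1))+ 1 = 41 / 36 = 1.14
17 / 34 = 1 / 2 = 0.50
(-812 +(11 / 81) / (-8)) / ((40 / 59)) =-31045033 / 25920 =-1197.73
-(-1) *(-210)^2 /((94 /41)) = 904050 /47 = 19235.11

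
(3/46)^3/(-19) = -27/1849384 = -0.00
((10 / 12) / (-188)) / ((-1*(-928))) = -5 / 1046784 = -0.00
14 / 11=1.27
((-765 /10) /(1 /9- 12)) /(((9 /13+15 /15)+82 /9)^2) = 18849753 /341906944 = 0.06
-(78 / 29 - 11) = 241 / 29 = 8.31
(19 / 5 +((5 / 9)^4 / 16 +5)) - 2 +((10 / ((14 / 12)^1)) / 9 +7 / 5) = 33649187 / 3674160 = 9.16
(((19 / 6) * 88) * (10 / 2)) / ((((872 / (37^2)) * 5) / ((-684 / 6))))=-5436299 / 109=-49874.30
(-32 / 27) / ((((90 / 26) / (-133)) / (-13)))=-719264 / 1215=-591.99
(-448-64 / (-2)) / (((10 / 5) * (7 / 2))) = -416 / 7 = -59.43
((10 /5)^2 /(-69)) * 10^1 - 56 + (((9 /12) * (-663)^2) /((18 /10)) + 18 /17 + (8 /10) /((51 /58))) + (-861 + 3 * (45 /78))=55579515457 /304980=182239.87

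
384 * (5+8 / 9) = 6784 / 3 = 2261.33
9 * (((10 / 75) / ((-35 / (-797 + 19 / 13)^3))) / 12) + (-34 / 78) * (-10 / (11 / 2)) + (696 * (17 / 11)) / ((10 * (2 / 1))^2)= 36503002763327 / 25375350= 1438522.14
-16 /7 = -2.29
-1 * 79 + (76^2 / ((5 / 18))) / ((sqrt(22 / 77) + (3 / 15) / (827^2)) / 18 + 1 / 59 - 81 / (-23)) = 3545347374875315430829436821 / 611531493703531022718053 - 8059793829351889123702080 * sqrt(14) / 611531493703531022718053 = 5748.18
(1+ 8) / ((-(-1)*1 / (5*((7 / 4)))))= 315 / 4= 78.75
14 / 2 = 7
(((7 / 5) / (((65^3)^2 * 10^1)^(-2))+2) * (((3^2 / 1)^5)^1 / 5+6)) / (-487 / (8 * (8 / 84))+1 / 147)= -14720677405238444434405580.00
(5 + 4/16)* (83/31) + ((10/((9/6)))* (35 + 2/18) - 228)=67397/3348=20.13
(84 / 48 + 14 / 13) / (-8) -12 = -5139 / 416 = -12.35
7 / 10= 0.70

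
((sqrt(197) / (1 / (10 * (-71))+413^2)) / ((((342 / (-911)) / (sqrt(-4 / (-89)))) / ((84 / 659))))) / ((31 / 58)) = -0.00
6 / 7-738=-5160 / 7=-737.14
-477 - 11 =-488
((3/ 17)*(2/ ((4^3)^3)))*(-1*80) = -15/ 139264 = -0.00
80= 80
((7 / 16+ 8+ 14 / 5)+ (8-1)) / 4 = 1459 / 320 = 4.56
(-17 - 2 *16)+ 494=445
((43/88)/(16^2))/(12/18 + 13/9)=387/428032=0.00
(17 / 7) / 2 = 1.21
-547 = -547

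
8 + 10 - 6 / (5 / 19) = -24 / 5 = -4.80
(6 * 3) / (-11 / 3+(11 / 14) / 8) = -6048 / 1199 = -5.04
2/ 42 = 1/ 21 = 0.05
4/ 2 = 2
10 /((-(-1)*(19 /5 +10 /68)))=2.53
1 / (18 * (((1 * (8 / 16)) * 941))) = 1 / 8469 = 0.00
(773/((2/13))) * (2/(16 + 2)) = 10049/18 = 558.28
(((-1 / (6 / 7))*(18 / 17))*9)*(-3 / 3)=189 / 17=11.12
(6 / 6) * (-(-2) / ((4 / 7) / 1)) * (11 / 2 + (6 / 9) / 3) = 721 / 36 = 20.03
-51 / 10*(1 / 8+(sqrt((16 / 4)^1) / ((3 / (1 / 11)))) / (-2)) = -85 / 176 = -0.48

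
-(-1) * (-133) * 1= -133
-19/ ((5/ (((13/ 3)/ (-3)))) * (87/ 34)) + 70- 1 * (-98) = 666118/ 3915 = 170.15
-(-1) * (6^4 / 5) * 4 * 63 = 326592 / 5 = 65318.40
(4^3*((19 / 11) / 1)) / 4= 304 / 11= 27.64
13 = 13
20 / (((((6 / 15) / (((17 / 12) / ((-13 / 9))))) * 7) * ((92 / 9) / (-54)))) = 309825 / 8372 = 37.01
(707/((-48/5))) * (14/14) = -3535/48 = -73.65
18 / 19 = 0.95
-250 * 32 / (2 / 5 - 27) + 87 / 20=811571 / 2660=305.10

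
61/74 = 0.82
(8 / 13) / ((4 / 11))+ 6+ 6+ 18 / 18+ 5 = 19.69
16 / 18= 8 / 9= 0.89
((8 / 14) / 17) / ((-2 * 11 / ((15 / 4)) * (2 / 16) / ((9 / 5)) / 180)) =-14.85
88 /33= 8 /3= 2.67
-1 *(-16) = 16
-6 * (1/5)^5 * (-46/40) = 69/31250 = 0.00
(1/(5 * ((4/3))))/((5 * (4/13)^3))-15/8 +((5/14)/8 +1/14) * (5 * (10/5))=14137/44800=0.32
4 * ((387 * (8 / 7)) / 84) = 1032 / 49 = 21.06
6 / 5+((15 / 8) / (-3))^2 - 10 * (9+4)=-41091 / 320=-128.41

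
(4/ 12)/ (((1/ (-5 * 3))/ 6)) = -30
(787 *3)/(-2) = -2361/2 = -1180.50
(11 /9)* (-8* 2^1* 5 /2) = -440 /9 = -48.89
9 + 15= 24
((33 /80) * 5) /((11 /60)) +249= 1041 /4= 260.25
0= 0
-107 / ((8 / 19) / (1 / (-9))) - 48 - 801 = -820.76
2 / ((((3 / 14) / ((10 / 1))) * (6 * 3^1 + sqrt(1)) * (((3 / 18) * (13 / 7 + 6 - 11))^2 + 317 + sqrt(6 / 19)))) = 575902488 / 37196272087 - 1815156 * sqrt(114) / 706729169653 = 0.02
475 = 475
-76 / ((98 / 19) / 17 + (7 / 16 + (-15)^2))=-392768 / 1166629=-0.34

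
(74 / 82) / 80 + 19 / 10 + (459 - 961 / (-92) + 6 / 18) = 106752941 / 226320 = 471.69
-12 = -12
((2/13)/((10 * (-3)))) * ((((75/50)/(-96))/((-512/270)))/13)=-9/2768896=-0.00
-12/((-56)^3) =3/43904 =0.00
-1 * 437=-437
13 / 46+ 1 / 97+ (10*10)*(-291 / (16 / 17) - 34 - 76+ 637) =21781.54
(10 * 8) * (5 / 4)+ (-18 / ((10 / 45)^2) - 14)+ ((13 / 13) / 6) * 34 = -1637 / 6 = -272.83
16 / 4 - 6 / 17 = 62 / 17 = 3.65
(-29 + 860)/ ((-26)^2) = 831/ 676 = 1.23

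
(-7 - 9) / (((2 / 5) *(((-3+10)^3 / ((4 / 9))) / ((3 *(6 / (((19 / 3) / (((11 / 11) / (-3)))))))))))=320 / 6517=0.05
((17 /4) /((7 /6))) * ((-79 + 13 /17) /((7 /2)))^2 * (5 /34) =541500 /2023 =267.67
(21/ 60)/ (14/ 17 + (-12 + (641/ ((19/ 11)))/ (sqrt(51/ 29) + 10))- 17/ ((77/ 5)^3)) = 733590712293036059*sqrt(1479)/ 10976127185766975264840 + 9984744314142106047/ 731741812384465017656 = 0.02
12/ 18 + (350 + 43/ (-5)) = 5131/ 15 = 342.07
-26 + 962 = 936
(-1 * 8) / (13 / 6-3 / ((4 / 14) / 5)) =24 / 151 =0.16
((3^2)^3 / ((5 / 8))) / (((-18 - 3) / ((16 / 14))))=-63.48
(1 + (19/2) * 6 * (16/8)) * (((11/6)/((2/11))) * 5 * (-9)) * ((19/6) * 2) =-1321925/4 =-330481.25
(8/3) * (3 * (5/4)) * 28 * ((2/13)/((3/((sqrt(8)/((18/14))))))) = 31.59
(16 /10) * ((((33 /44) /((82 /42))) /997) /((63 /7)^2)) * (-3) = -0.00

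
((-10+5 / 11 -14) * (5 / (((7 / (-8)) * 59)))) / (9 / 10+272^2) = 14800 / 480162001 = 0.00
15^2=225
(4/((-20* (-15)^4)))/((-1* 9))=1/2278125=0.00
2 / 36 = 1 / 18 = 0.06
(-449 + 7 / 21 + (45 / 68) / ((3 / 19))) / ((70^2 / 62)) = -2810863 / 499800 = -5.62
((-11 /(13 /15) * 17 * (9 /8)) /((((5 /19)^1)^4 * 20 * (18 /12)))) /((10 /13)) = -219330243 /100000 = -2193.30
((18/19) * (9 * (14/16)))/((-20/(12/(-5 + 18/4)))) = 8.95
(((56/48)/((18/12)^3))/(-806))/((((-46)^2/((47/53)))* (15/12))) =-658/4576058955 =-0.00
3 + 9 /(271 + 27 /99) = 9051 /2984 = 3.03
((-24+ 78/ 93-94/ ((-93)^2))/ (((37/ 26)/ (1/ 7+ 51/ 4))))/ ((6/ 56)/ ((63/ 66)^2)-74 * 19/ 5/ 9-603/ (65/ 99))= 748914759320/ 3387344680843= 0.22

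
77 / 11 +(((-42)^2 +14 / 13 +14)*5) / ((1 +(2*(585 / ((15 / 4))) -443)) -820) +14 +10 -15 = 8196 / 1235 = 6.64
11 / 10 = 1.10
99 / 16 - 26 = -317 / 16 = -19.81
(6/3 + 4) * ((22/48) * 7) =77/4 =19.25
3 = 3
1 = 1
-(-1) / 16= 1 / 16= 0.06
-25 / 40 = -5 / 8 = -0.62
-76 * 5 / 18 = -21.11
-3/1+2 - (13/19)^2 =-530/361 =-1.47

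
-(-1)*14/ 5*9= 126/ 5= 25.20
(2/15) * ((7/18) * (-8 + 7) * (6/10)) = -7/225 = -0.03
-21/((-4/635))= 13335/4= 3333.75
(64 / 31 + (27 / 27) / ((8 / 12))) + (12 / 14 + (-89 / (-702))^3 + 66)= 5286763575125 / 75070804536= 70.42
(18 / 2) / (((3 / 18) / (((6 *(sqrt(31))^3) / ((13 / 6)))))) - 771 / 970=-771 / 970 + 60264 *sqrt(31) / 13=25809.65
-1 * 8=-8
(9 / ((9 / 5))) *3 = 15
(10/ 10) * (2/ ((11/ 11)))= 2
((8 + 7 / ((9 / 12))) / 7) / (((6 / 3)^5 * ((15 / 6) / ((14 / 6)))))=13 / 180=0.07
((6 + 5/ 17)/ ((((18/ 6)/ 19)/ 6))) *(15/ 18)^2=50825/ 306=166.09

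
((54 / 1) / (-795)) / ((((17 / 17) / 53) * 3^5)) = -2 / 135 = -0.01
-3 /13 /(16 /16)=-3 /13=-0.23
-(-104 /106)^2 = -2704 /2809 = -0.96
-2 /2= -1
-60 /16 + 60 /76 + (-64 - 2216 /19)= -13953 /76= -183.59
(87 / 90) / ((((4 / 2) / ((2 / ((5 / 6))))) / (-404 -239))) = -18647 / 25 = -745.88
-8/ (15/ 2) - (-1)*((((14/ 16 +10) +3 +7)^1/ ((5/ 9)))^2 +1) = 1411.81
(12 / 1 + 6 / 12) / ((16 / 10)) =125 / 16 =7.81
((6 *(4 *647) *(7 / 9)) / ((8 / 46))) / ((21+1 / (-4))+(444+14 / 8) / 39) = 2708342 / 1255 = 2158.04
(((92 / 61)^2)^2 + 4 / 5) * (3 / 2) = 620369766 / 69229205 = 8.96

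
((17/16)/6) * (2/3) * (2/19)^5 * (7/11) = 0.00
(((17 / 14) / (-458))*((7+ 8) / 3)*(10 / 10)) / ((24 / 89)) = -0.05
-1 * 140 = -140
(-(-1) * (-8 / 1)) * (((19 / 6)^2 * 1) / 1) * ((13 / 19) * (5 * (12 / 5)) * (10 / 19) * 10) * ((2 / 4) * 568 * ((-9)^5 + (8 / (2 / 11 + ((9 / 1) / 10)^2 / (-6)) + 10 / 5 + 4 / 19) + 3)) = 340296944665600 / 5871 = 57962347924.65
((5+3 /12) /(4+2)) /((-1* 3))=-7 /24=-0.29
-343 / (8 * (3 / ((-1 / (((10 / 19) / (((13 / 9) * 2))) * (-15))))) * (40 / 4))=-84721 / 162000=-0.52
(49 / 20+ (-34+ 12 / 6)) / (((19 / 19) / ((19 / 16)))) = -11229 / 320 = -35.09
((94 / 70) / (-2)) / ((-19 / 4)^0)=-47 / 70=-0.67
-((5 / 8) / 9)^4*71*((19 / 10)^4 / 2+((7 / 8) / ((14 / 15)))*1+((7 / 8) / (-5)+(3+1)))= -16015541 / 859963392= -0.02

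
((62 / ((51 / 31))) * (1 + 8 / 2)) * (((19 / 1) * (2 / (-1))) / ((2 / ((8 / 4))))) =-365180 / 51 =-7160.39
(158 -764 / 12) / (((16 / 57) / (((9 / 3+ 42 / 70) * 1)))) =48393 / 40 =1209.82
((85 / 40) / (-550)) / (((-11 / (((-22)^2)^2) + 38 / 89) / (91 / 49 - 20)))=23250271 / 141602825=0.16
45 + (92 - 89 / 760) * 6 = 596.30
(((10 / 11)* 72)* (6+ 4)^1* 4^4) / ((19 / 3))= 5529600 / 209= 26457.42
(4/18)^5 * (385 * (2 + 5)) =1.46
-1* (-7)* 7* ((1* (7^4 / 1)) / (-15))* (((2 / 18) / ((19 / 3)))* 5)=-117649 / 171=-688.01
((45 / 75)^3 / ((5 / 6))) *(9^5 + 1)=382644 / 25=15305.76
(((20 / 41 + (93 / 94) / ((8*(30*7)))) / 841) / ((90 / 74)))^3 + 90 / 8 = 8409104216070641003623261041827 / 747475930310157040767488000000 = 11.25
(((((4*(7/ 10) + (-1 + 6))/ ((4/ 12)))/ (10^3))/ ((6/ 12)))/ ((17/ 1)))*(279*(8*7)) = 457002/ 10625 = 43.01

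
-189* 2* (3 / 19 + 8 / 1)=-3083.68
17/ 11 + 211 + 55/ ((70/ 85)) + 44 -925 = -92657/ 154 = -601.67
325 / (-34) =-325 / 34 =-9.56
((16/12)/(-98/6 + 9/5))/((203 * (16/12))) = -15/44254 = -0.00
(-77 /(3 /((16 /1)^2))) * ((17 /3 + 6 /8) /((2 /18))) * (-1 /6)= 189728 /3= 63242.67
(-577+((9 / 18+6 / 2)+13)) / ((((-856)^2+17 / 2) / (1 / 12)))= -59 / 925572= -0.00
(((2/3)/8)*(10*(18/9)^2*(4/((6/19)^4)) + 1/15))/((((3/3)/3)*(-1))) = -6516077/1620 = -4022.27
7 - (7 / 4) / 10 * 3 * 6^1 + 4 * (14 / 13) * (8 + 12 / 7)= 11881 / 260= 45.70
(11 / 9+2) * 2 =58 / 9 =6.44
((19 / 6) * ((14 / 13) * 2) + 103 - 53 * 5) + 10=-5662 / 39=-145.18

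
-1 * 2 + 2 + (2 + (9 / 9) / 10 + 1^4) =31 / 10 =3.10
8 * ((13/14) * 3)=156/7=22.29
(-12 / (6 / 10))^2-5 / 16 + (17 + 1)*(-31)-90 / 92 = -58619 / 368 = -159.29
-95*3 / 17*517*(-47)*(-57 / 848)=-394737255 / 14416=-27381.89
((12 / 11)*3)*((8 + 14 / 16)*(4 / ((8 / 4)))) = 639 / 11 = 58.09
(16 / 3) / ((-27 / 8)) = -128 / 81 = -1.58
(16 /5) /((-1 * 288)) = -1 /90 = -0.01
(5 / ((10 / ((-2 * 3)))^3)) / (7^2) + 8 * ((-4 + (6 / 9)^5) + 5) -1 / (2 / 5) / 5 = 5079203 / 595350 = 8.53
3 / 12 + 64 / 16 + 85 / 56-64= -3261 / 56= -58.23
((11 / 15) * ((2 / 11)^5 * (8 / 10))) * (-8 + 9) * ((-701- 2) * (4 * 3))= -359936 / 366025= -0.98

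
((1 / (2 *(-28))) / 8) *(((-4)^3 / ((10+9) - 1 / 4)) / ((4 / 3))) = 1 / 175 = 0.01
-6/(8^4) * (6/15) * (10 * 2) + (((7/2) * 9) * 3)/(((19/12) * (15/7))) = 27.84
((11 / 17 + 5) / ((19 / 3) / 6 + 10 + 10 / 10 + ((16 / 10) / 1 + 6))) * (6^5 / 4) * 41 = 688642560 / 30073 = 22899.03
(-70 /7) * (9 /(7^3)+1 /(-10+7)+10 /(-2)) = 54610 /1029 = 53.07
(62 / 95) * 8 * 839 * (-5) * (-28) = 11652032 / 19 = 613264.84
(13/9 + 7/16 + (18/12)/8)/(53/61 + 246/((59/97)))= 536251/105027048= 0.01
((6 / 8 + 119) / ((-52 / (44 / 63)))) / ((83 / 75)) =-131725 / 90636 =-1.45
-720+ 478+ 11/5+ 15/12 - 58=-5931/20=-296.55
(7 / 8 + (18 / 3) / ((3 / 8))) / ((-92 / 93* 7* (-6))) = 4185 / 10304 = 0.41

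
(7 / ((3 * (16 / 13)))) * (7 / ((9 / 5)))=3185 / 432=7.37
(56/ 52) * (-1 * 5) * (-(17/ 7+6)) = 590/ 13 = 45.38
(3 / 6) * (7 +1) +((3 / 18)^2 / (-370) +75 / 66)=752569 / 146520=5.14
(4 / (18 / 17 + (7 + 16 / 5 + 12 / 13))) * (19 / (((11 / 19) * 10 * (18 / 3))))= 79781 / 444213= 0.18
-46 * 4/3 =-184/3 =-61.33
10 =10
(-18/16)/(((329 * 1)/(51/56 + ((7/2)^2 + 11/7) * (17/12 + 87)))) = -1232739/294784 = -4.18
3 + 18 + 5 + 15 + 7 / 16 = 663 / 16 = 41.44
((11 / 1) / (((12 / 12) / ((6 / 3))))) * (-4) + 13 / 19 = -1659 / 19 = -87.32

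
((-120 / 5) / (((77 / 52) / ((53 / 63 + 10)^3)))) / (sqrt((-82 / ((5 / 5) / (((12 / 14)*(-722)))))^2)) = -16567823324 / 40710402117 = -0.41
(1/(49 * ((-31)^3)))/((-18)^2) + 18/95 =8513314393/44931382020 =0.19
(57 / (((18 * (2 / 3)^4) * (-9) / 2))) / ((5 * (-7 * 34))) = 0.00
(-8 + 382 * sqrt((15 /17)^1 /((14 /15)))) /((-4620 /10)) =4 /231-955 * sqrt(238) /18326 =-0.79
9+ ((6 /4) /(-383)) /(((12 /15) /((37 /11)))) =8.98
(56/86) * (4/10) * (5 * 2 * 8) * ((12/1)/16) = 672/43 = 15.63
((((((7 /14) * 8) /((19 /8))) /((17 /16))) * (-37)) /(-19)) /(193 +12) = 18944 /1258085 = 0.02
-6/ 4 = -3/ 2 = -1.50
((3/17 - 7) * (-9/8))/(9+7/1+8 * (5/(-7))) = 203/272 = 0.75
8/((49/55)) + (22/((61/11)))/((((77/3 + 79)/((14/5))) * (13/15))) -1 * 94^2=-53848923470/6100549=-8826.90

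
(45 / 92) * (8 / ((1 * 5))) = 0.78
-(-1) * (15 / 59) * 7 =105 / 59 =1.78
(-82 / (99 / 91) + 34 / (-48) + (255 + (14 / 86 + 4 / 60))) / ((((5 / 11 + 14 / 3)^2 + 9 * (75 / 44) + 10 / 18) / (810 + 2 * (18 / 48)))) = 362737535347 / 105200360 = 3448.06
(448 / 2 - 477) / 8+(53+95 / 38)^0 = -245 / 8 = -30.62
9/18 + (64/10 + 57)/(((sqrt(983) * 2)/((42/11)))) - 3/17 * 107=-625/34 + 6657 * sqrt(983)/54065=-14.52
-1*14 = -14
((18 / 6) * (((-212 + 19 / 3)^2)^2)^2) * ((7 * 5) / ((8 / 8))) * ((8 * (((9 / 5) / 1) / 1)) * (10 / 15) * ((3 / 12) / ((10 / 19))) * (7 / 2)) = 19553792094756644653199971 / 3645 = 5364552015022399081810.69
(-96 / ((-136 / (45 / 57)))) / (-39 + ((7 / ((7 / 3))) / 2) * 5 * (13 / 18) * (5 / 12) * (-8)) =-3240 / 331721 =-0.01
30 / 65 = 6 / 13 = 0.46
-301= -301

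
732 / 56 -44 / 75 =13109 / 1050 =12.48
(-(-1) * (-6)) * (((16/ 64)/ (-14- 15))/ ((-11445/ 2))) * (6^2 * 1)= -36/ 110635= -0.00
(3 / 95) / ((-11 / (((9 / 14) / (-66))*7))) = 9 / 45980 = 0.00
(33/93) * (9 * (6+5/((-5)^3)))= 14751/775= 19.03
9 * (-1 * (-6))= 54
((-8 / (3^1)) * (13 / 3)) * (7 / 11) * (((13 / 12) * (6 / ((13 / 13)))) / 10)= -2366 / 495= -4.78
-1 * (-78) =78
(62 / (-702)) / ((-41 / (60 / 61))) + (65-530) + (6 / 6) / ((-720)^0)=-135773668 / 292617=-464.00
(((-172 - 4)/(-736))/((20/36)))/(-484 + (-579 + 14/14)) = -11/27140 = -0.00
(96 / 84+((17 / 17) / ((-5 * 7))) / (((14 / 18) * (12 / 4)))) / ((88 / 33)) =831 / 1960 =0.42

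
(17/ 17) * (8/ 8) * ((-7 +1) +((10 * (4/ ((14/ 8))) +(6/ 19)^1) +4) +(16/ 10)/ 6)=42772/ 1995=21.44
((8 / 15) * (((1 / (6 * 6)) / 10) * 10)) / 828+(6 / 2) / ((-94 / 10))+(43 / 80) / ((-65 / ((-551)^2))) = -3429721241329 / 1365951600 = -2510.87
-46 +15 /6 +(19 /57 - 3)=-277 /6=-46.17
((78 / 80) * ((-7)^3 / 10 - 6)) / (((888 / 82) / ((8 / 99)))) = -214799 / 732600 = -0.29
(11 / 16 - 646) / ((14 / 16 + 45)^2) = -41300 / 134689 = -0.31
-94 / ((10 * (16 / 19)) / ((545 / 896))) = -6.79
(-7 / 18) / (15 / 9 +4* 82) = -7 / 5934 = -0.00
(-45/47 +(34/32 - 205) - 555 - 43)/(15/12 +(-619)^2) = -201259/96046004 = -0.00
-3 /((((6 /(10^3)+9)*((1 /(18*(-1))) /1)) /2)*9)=2000 /1501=1.33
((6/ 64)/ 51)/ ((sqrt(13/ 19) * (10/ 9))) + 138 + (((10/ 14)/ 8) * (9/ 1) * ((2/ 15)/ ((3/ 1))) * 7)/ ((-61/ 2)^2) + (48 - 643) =-457.00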